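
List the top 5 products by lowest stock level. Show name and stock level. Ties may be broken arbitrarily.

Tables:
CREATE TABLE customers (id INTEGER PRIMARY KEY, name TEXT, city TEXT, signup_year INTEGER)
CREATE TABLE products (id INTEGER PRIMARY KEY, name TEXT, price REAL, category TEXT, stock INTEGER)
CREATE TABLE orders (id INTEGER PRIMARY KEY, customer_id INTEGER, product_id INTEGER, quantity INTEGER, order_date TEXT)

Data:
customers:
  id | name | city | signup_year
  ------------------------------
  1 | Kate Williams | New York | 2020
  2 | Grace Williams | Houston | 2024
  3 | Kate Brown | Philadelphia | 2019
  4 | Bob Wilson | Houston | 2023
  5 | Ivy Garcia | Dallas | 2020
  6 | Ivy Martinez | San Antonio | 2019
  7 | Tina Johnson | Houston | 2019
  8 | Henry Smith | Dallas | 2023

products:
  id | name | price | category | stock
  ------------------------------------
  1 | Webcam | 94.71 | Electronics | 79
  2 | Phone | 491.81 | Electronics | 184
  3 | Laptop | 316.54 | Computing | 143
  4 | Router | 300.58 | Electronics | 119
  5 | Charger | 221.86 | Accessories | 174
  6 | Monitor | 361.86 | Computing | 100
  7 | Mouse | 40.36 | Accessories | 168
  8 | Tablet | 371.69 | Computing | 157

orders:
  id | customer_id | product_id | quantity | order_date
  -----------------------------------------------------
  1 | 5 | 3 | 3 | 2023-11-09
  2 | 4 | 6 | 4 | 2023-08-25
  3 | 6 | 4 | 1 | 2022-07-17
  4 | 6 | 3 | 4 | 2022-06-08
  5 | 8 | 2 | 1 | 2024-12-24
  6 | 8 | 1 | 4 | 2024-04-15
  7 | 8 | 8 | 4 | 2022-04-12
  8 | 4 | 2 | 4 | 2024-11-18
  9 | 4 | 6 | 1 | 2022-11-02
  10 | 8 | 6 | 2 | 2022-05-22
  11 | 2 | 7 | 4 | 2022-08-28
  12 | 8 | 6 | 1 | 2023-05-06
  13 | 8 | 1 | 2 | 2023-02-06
SELECT name, stock FROM products ORDER BY stock ASC LIMIT 5

Execution result:
name | stock
Webcam | 79
Monitor | 100
Router | 119
Laptop | 143
Tablet | 157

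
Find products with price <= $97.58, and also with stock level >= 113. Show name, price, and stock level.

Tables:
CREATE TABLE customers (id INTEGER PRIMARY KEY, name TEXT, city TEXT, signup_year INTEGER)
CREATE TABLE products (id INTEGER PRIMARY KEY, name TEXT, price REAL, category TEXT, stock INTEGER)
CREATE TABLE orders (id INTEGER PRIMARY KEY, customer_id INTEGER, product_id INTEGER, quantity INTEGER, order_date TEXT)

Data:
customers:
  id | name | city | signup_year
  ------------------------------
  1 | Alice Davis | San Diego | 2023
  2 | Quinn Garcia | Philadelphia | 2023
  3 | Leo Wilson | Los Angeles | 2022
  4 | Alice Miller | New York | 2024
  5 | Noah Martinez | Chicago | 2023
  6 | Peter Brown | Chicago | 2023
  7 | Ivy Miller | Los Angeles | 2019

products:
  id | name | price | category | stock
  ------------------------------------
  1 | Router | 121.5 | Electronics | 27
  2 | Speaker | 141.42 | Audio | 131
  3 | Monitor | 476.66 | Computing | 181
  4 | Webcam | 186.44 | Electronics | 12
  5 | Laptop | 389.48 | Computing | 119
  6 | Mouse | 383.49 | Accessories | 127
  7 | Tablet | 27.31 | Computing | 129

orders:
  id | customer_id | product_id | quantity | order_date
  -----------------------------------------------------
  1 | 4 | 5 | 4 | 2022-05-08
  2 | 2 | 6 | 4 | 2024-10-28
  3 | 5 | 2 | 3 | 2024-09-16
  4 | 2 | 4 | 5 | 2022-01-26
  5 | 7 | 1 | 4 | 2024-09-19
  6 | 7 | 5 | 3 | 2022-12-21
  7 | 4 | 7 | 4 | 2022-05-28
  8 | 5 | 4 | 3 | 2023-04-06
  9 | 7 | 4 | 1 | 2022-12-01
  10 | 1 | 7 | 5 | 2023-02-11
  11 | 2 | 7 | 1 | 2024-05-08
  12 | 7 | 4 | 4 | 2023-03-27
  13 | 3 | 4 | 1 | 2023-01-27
SELECT name, price, stock FROM products WHERE price <= 97.58 AND stock >= 113

Execution result:
name | price | stock
Tablet | 27.31 | 129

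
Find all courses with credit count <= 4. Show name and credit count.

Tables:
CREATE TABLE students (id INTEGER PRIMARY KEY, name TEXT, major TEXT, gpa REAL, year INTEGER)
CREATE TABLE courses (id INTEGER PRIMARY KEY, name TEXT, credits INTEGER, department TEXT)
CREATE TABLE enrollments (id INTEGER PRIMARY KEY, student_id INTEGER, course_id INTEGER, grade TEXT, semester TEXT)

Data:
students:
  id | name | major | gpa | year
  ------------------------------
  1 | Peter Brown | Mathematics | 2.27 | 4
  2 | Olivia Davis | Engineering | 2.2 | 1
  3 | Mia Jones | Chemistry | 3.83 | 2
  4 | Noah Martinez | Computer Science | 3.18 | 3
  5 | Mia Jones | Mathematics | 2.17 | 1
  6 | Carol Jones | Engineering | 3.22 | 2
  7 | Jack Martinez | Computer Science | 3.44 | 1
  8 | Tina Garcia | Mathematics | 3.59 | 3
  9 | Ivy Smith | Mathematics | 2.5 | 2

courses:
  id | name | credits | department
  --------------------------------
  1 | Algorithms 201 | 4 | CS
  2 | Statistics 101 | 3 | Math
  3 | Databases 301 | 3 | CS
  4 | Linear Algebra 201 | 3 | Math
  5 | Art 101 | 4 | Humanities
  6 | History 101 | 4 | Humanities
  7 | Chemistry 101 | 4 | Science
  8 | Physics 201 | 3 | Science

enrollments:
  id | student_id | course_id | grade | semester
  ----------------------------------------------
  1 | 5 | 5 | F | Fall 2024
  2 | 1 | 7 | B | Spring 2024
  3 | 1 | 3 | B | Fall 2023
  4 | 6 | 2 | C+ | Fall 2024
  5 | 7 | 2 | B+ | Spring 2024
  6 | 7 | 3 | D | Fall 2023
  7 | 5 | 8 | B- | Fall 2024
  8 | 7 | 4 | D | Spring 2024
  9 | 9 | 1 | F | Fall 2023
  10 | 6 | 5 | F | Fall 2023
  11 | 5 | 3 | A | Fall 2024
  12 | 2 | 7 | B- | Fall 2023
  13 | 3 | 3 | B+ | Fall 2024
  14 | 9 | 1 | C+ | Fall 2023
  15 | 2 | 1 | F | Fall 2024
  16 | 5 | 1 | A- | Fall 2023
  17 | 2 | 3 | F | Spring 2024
SELECT name, credits FROM courses WHERE credits <= 4

Execution result:
name | credits
Algorithms 201 | 4
Statistics 101 | 3
Databases 301 | 3
Linear Algebra 201 | 3
Art 101 | 4
History 101 | 4
Chemistry 101 | 4
Physics 201 | 3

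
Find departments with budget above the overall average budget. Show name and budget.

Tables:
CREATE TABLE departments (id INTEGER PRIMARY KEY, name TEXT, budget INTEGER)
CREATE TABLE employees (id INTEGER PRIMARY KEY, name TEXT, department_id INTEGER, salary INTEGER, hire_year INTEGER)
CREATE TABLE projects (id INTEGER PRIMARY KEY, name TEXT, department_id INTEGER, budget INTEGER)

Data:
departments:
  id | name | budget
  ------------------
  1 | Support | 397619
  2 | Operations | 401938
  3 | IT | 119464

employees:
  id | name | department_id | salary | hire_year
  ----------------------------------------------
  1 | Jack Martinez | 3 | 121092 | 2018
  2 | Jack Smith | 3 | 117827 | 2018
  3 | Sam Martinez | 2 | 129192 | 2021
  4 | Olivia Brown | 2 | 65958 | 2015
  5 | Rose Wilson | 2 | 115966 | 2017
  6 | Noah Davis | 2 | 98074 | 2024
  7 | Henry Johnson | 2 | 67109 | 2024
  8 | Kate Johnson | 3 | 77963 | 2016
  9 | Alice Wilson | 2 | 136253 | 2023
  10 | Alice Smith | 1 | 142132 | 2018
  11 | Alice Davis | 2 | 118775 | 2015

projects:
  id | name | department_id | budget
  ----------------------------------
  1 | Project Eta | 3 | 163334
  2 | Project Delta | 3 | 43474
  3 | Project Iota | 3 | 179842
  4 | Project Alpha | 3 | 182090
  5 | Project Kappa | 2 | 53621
SELECT name, budget FROM departments WHERE budget > (SELECT AVG(budget) FROM departments)

Execution result:
name | budget
Support | 397619
Operations | 401938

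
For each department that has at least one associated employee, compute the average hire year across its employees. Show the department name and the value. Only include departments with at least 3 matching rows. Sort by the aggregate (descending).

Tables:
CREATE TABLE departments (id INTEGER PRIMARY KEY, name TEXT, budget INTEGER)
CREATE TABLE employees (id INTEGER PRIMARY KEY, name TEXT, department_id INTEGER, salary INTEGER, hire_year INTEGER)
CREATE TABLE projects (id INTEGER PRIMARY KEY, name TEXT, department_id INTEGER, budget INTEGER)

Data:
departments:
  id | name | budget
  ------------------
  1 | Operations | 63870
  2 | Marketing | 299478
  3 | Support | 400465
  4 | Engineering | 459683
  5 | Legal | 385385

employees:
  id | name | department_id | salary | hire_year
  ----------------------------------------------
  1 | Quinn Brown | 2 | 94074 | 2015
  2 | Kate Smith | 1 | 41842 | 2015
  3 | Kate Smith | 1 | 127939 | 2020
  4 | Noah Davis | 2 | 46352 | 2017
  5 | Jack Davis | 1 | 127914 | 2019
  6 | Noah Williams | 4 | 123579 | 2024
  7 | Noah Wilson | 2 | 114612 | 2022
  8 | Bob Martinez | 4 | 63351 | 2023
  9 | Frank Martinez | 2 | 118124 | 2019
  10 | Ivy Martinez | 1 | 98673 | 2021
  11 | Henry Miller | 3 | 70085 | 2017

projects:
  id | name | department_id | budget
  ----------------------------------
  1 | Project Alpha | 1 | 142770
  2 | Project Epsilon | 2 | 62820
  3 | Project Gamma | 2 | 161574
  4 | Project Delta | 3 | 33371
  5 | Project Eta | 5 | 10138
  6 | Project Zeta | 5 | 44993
SELECT p.name, AVG(c.hire_year) AS avg_hire_year FROM employees c JOIN departments p ON c.department_id = p.id GROUP BY p.id, p.name HAVING COUNT(*) >= 3 ORDER BY avg_hire_year DESC

Execution result:
name | avg_hire_year
Operations | 2018.75
Marketing | 2018.25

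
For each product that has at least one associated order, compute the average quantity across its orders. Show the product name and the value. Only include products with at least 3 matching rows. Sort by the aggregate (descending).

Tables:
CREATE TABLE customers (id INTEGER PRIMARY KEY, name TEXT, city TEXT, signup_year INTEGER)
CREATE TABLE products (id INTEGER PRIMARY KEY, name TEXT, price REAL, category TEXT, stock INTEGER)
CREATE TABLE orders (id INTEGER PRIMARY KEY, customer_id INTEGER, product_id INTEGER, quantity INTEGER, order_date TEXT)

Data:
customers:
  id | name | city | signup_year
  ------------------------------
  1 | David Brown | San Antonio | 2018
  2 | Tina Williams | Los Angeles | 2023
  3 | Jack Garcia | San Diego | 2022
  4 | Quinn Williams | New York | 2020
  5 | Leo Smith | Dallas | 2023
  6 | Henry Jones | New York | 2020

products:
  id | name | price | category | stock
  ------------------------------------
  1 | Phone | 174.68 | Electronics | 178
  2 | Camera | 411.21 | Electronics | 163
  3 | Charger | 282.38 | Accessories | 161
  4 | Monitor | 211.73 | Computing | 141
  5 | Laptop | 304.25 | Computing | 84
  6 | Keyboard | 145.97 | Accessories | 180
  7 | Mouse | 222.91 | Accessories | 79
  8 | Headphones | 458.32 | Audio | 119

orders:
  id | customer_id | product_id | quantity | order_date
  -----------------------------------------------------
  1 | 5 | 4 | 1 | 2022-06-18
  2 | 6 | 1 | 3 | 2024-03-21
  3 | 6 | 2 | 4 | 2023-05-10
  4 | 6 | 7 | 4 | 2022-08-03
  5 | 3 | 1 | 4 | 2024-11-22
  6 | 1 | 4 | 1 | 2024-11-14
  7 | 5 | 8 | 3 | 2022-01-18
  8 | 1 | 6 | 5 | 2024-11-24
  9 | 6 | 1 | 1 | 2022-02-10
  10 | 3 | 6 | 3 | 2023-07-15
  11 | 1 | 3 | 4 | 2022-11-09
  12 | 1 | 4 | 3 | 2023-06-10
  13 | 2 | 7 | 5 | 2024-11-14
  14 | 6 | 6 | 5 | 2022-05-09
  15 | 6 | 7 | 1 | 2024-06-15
SELECT p.name, AVG(c.quantity) AS avg_quantity FROM orders c JOIN products p ON c.product_id = p.id GROUP BY p.id, p.name HAVING COUNT(*) >= 3 ORDER BY avg_quantity DESC

Execution result:
name | avg_quantity
Keyboard | 4.33
Mouse | 3.33
Phone | 2.67
Monitor | 1.67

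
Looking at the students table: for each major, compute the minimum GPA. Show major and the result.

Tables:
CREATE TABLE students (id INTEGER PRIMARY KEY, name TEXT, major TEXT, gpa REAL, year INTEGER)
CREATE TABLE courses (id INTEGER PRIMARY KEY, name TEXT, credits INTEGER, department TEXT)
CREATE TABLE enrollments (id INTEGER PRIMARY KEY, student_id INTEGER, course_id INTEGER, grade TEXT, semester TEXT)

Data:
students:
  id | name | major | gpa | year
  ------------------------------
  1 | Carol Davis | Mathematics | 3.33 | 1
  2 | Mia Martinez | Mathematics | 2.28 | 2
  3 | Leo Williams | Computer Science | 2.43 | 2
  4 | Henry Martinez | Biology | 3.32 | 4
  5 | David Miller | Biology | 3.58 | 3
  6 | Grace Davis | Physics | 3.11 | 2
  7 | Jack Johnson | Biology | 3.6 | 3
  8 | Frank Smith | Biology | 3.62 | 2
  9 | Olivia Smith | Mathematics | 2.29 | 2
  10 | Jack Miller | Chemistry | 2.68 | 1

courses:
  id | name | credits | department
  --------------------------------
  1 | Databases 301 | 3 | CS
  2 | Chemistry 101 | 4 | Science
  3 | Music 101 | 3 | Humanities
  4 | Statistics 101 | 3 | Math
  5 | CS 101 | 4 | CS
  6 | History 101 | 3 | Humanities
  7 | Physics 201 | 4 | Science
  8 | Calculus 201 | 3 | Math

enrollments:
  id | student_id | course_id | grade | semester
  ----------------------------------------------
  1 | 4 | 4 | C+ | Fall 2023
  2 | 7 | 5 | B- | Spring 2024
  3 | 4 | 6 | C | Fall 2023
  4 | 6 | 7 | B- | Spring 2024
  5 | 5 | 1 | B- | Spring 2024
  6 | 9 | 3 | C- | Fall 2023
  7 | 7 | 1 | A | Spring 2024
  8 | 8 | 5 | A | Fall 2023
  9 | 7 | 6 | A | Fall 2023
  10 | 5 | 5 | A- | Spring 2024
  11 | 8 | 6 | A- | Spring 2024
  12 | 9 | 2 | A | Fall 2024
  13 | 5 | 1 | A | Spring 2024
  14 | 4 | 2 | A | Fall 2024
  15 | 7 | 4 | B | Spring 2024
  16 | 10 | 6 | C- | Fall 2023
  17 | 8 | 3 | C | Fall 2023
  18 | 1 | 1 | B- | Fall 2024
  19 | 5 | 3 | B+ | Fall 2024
SELECT major, MIN(gpa) AS min_gpa FROM students GROUP BY major

Execution result:
major | min_gpa
Biology | 3.32
Chemistry | 2.68
Computer Science | 2.43
Mathematics | 2.28
Physics | 3.11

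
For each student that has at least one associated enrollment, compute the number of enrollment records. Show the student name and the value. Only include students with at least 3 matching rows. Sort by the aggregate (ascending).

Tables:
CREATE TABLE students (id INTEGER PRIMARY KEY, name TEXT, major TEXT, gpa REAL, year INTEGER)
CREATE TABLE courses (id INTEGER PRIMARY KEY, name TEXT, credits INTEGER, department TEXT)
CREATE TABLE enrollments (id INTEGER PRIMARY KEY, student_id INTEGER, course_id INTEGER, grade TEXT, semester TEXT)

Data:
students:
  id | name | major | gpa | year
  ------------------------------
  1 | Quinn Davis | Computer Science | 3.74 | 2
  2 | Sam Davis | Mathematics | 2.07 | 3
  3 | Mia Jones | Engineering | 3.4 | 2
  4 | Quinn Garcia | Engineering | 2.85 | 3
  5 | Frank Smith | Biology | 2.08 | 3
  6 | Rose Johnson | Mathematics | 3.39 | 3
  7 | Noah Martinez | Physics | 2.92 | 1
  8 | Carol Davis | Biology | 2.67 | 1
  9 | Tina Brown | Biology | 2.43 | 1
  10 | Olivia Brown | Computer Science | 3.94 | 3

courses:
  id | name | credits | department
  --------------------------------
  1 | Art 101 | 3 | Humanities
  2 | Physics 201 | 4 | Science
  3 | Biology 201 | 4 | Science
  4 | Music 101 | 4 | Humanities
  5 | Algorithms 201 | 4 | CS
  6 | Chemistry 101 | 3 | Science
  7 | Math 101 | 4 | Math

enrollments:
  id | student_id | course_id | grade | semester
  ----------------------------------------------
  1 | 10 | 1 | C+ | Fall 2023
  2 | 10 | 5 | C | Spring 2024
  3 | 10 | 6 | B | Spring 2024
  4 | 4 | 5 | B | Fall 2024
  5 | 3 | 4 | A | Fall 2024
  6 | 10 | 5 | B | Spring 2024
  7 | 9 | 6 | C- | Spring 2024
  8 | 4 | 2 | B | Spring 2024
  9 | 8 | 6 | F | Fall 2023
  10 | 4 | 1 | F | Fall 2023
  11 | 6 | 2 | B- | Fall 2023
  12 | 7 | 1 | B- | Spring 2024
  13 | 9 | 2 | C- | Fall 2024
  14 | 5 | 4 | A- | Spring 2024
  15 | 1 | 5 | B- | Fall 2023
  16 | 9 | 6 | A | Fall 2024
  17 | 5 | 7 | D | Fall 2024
SELECT p.name, COUNT(*) AS n FROM enrollments c JOIN students p ON c.student_id = p.id GROUP BY p.id, p.name HAVING COUNT(*) >= 3 ORDER BY n ASC

Execution result:
name | n
Quinn Garcia | 3
Tina Brown | 3
Olivia Brown | 4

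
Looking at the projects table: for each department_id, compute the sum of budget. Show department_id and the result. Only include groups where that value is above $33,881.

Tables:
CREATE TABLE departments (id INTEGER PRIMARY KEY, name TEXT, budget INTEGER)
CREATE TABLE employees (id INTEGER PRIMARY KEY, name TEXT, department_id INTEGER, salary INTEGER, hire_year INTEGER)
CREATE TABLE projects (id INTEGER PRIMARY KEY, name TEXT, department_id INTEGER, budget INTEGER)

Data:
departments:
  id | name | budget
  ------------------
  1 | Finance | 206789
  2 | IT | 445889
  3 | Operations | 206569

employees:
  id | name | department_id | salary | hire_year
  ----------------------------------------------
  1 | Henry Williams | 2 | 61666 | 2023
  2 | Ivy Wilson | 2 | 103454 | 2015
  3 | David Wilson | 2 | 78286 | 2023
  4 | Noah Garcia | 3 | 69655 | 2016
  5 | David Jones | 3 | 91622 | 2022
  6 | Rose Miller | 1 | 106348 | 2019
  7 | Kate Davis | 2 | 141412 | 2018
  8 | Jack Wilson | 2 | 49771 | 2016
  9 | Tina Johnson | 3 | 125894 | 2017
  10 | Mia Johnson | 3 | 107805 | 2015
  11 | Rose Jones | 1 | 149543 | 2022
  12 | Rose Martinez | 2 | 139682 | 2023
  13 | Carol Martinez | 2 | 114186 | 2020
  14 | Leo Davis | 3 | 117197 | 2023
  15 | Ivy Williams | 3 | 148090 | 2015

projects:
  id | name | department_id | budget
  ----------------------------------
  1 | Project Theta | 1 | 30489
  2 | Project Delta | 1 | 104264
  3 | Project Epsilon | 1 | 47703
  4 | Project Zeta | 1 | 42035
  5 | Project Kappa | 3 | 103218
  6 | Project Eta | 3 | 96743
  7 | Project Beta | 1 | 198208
SELECT department_id, SUM(budget) AS sum_budget FROM projects GROUP BY department_id HAVING SUM(budget) > 33881

Execution result:
department_id | sum_budget
1 | 422699
3 | 199961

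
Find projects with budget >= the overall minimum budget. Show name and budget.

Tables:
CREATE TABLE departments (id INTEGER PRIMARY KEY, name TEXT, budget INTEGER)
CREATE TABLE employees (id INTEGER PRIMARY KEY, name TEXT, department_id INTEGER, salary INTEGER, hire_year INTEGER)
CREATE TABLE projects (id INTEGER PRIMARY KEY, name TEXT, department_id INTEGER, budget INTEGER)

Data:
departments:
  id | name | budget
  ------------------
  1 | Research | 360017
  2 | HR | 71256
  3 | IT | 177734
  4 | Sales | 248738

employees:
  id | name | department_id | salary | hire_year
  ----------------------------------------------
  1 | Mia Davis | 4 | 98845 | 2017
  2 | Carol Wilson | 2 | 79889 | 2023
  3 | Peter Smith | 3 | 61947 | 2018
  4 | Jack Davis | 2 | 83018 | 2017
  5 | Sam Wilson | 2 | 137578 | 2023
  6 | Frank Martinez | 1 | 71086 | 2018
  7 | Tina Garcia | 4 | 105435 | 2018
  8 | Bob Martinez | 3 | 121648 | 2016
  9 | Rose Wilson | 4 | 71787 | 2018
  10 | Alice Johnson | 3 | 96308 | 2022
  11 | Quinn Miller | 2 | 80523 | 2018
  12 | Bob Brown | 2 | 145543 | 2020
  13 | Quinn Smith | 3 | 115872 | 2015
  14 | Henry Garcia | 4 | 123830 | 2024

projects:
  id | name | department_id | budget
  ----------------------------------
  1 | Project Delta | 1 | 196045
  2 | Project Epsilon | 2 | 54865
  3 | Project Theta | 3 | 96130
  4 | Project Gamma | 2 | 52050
SELECT name, budget FROM projects WHERE budget >= (SELECT MIN(budget) FROM projects)

Execution result:
name | budget
Project Delta | 196045
Project Epsilon | 54865
Project Theta | 96130
Project Gamma | 52050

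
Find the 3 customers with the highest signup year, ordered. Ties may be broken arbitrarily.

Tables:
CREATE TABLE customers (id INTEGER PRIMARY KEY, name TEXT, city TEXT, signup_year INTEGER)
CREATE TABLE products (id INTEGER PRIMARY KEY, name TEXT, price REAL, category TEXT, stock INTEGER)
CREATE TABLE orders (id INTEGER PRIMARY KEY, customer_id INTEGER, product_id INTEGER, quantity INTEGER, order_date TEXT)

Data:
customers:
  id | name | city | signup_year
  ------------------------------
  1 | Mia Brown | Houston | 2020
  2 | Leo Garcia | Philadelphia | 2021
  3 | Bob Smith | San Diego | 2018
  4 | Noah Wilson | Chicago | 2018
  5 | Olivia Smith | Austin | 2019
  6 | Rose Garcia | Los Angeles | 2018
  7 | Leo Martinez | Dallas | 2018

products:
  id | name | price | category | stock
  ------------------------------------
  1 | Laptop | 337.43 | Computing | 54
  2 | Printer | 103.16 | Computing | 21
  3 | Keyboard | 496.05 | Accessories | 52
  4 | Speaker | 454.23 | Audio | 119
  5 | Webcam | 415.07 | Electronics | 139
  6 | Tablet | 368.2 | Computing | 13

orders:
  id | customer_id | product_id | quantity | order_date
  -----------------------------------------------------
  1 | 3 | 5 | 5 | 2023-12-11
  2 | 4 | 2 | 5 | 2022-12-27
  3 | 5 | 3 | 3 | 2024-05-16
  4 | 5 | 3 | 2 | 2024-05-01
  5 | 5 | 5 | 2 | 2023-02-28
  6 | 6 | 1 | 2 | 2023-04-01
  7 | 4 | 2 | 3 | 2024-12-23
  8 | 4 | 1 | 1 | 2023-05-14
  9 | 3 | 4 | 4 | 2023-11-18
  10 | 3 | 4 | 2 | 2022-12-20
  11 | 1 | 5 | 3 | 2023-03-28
SELECT name, signup_year FROM customers ORDER BY signup_year DESC LIMIT 3

Execution result:
name | signup_year
Leo Garcia | 2021
Mia Brown | 2020
Olivia Smith | 2019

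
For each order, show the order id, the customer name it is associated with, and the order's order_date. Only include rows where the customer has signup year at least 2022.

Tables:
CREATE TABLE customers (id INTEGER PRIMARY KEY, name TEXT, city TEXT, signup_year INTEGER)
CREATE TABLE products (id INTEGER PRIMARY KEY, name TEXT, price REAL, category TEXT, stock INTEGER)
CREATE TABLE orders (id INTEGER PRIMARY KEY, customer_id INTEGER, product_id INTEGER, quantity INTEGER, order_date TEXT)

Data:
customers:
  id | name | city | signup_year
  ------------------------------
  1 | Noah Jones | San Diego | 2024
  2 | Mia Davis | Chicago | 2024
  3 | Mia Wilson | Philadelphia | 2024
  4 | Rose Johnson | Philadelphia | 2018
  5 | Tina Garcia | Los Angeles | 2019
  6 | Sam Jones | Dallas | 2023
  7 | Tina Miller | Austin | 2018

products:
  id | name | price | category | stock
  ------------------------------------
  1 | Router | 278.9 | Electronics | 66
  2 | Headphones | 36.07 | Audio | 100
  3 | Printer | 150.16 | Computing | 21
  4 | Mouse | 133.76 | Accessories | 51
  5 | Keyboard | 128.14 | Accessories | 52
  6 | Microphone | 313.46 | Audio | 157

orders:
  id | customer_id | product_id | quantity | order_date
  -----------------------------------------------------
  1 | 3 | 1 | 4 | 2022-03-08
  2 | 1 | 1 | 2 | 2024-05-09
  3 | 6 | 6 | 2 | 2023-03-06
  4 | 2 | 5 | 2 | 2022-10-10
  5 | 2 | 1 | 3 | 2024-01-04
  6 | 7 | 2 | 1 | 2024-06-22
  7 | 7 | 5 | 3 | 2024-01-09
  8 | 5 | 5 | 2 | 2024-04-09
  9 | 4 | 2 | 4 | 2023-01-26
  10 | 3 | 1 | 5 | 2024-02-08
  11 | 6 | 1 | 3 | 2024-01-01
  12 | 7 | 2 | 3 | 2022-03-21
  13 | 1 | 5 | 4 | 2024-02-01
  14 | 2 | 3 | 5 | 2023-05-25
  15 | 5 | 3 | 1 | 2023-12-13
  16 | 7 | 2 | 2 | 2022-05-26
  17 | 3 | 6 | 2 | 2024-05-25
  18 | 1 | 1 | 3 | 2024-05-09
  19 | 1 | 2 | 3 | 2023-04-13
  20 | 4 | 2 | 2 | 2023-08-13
SELECT c.id, p.name AS customer, c.order_date FROM orders c JOIN customers p ON c.customer_id = p.id WHERE p.signup_year >= 2022

Execution result:
id | customer | order_date
1 | Mia Wilson | 2022-03-08
2 | Noah Jones | 2024-05-09
3 | Sam Jones | 2023-03-06
4 | Mia Davis | 2022-10-10
5 | Mia Davis | 2024-01-04
10 | Mia Wilson | 2024-02-08
11 | Sam Jones | 2024-01-01
13 | Noah Jones | 2024-02-01
14 | Mia Davis | 2023-05-25
17 | Mia Wilson | 2024-05-25
18 | Noah Jones | 2024-05-09
19 | Noah Jones | 2023-04-13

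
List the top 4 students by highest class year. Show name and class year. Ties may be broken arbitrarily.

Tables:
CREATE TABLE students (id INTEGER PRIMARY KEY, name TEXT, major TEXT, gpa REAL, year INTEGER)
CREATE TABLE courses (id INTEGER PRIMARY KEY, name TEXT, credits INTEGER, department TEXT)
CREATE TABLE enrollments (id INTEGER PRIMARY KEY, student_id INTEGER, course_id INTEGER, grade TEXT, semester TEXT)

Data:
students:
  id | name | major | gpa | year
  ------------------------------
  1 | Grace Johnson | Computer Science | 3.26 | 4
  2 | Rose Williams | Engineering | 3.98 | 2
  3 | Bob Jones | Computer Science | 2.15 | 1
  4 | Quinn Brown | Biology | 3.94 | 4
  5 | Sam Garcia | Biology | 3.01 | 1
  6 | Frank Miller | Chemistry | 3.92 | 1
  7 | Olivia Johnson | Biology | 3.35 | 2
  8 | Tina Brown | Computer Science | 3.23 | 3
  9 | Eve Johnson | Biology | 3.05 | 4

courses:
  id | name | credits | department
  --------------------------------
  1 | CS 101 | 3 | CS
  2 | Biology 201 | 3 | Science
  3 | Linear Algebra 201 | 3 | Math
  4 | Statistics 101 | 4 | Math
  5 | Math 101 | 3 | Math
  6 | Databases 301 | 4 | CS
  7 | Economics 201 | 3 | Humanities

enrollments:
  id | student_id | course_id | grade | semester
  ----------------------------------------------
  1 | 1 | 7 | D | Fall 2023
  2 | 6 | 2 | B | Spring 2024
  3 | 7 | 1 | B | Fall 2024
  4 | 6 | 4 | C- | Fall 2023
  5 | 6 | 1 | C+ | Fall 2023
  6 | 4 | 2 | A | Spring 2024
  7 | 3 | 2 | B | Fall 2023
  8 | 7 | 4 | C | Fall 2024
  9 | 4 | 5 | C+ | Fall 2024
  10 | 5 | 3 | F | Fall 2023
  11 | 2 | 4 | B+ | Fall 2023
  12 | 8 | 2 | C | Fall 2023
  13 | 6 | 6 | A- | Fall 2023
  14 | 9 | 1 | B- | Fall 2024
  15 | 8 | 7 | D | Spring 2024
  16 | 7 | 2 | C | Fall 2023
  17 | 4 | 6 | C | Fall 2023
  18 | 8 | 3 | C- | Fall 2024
SELECT name, year FROM students ORDER BY year DESC LIMIT 4

Execution result:
name | year
Grace Johnson | 4
Quinn Brown | 4
Eve Johnson | 4
Tina Brown | 3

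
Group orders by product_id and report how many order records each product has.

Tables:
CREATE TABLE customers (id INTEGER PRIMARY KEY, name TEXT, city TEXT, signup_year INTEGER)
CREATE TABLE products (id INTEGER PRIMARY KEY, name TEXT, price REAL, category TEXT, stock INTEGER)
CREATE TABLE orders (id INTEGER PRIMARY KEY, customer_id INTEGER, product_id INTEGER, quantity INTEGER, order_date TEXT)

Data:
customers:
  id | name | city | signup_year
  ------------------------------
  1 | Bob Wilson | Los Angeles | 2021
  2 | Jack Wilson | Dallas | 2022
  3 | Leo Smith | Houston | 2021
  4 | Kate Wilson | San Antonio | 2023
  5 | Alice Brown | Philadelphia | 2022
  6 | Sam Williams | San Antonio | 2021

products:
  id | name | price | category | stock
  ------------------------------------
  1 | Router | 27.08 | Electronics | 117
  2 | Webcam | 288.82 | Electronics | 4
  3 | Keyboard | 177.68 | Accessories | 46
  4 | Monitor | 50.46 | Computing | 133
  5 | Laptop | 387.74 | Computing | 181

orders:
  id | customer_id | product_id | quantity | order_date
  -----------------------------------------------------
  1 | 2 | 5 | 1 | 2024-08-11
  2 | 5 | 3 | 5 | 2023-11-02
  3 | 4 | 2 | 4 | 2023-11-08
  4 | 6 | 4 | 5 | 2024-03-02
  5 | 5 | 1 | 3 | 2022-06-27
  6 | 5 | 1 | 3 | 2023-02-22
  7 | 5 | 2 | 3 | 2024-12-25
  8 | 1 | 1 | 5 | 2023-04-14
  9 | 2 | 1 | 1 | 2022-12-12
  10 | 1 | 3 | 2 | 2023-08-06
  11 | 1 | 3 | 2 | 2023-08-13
SELECT product_id, COUNT(*) AS order_count FROM orders GROUP BY product_id

Execution result:
product_id | order_count
1 | 4
2 | 2
3 | 3
4 | 1
5 | 1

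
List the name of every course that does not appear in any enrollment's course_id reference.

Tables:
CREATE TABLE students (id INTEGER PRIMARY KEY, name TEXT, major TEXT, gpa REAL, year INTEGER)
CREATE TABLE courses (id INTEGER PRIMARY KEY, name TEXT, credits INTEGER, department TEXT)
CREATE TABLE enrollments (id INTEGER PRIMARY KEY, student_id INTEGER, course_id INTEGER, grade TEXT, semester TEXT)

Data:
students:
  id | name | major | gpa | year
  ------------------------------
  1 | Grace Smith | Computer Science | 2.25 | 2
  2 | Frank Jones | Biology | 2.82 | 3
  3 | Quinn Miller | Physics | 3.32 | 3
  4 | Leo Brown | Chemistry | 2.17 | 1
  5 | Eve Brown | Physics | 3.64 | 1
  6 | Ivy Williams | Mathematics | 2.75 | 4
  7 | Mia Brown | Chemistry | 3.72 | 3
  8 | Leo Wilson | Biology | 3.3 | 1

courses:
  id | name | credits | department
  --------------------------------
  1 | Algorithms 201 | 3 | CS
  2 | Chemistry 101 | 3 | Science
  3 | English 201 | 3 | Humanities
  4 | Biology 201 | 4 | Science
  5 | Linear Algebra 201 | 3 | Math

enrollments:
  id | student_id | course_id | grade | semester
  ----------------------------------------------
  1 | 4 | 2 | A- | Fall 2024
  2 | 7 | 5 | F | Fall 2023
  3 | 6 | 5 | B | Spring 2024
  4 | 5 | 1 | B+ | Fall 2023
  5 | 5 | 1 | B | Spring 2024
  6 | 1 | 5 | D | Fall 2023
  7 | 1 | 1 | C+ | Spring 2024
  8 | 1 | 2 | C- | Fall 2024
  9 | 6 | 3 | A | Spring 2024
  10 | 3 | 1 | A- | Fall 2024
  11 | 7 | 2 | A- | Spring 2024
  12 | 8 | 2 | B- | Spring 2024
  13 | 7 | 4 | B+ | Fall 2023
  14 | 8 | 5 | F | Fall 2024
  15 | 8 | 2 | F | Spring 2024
SELECT p.name FROM courses p LEFT JOIN enrollments c ON c.course_id = p.id WHERE c.id IS NULL

Execution result:
(no rows)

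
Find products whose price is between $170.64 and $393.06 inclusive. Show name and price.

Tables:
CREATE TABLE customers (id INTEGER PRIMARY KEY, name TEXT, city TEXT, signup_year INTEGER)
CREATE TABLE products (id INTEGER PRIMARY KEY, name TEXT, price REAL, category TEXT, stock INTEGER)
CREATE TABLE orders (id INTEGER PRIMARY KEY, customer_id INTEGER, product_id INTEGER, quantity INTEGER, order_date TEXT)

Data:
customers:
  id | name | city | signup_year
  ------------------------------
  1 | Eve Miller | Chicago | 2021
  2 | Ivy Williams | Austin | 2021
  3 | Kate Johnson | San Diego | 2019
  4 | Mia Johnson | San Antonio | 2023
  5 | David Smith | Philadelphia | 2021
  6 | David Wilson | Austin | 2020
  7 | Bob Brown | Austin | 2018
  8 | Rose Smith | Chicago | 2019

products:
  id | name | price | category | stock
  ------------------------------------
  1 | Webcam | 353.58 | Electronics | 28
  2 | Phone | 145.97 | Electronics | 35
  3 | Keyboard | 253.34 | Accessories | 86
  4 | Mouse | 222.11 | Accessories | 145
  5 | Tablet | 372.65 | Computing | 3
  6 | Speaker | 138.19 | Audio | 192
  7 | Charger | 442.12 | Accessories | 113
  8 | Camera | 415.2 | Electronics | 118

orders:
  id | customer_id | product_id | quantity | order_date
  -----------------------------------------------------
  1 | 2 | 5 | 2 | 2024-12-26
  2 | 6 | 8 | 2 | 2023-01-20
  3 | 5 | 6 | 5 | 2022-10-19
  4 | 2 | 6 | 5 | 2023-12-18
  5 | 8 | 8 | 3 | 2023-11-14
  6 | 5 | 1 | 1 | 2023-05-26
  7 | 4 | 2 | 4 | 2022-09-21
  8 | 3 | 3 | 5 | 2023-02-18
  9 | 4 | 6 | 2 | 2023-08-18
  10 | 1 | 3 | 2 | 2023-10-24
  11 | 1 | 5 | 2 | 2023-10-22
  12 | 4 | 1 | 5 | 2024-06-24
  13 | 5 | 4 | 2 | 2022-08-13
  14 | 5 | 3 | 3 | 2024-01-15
SELECT name, price FROM products WHERE price BETWEEN 170.64 AND 393.06

Execution result:
name | price
Webcam | 353.58
Keyboard | 253.34
Mouse | 222.11
Tablet | 372.65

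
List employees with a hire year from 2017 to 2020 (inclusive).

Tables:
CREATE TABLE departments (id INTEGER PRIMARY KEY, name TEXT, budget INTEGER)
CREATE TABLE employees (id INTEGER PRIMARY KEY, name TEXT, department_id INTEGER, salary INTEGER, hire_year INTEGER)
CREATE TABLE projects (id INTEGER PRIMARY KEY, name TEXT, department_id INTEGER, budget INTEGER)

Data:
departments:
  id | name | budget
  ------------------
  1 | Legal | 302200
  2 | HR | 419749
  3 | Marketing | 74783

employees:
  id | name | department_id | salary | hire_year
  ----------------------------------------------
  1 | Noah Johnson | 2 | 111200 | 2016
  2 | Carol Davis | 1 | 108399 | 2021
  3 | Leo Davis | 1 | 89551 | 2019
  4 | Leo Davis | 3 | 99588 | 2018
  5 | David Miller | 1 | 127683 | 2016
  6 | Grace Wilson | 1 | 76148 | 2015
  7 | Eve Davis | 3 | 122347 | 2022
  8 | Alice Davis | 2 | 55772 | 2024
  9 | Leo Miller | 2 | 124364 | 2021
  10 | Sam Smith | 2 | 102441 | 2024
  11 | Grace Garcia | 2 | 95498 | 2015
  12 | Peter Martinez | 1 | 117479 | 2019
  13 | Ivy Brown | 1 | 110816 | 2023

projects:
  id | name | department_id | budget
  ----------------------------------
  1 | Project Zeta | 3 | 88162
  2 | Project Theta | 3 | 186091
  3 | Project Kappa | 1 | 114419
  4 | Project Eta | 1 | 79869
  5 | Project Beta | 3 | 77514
SELECT name, hire_year FROM employees WHERE hire_year BETWEEN 2017 AND 2020

Execution result:
name | hire_year
Leo Davis | 2019
Leo Davis | 2018
Peter Martinez | 2019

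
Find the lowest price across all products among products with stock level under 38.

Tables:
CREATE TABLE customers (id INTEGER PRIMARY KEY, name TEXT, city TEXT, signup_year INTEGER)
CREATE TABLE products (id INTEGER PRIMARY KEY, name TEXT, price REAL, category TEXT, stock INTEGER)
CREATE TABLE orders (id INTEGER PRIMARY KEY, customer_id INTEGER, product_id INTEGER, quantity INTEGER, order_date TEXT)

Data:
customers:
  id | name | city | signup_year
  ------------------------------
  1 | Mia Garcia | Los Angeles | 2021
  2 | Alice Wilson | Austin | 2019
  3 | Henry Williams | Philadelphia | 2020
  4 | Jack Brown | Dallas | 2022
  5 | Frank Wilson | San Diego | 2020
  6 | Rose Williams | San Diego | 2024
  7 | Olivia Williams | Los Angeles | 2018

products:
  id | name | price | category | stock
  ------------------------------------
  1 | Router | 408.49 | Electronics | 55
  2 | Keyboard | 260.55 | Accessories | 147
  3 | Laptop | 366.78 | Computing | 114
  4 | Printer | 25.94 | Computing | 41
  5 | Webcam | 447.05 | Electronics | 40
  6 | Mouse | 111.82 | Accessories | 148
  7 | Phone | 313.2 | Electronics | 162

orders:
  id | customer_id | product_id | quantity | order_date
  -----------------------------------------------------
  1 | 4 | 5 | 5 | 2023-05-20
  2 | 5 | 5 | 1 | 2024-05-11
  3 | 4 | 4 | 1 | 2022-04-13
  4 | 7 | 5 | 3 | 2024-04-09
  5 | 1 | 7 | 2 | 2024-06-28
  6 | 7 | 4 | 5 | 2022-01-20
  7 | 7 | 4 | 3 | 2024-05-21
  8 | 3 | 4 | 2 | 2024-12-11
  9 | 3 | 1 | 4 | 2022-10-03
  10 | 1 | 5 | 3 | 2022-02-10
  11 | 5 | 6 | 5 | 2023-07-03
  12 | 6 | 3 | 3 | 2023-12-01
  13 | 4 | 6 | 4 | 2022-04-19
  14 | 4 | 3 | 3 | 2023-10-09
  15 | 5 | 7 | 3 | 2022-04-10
SELECT MIN(price) FROM products WHERE stock < 38

Execution result:
NULL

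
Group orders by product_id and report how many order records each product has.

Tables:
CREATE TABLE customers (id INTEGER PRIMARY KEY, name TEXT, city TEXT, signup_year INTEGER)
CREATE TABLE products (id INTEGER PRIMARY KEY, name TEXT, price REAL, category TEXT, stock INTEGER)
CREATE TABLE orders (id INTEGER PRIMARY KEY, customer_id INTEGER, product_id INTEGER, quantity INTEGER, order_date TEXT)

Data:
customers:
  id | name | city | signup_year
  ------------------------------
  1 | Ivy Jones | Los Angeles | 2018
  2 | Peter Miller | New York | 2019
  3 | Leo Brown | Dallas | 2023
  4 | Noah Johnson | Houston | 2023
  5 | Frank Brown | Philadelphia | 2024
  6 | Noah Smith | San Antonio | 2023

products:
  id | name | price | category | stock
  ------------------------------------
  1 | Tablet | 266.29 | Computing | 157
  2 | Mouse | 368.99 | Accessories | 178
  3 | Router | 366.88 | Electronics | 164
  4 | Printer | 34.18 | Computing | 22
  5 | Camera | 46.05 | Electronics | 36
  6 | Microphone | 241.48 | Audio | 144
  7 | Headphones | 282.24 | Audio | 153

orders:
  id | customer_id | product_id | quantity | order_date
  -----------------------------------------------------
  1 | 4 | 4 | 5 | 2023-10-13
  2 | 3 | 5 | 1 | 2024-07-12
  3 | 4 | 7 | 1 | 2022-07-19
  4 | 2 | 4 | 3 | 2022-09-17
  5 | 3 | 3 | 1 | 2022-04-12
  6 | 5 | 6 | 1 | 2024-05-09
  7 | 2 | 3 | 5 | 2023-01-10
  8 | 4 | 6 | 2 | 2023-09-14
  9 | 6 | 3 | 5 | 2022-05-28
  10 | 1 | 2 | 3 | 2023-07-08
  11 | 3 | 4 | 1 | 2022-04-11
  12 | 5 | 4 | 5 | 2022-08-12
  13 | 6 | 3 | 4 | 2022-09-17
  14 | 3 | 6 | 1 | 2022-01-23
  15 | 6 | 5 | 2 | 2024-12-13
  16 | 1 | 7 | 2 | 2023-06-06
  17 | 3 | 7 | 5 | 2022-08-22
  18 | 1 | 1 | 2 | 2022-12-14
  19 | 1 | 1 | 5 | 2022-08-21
SELECT product_id, COUNT(*) AS order_count FROM orders GROUP BY product_id

Execution result:
product_id | order_count
1 | 2
2 | 1
3 | 4
4 | 4
5 | 2
6 | 3
7 | 3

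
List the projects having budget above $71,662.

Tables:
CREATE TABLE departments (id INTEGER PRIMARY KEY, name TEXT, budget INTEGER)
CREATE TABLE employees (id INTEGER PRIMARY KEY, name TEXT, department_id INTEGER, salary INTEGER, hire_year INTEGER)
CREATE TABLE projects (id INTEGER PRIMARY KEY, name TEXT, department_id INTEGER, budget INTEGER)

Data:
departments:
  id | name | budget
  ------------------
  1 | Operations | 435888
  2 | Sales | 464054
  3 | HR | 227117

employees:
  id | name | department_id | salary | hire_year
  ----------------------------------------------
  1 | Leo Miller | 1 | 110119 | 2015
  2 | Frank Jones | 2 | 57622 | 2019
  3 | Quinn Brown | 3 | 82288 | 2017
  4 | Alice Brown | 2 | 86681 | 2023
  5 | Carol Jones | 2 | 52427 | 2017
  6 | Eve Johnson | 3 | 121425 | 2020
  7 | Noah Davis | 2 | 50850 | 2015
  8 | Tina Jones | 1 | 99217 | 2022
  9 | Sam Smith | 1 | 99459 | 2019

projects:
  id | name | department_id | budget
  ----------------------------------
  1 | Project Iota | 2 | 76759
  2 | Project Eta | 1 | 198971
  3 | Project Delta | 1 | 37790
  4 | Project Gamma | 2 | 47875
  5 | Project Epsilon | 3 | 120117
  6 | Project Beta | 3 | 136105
SELECT name, budget FROM projects WHERE budget > 71662

Execution result:
name | budget
Project Iota | 76759
Project Eta | 198971
Project Epsilon | 120117
Project Beta | 136105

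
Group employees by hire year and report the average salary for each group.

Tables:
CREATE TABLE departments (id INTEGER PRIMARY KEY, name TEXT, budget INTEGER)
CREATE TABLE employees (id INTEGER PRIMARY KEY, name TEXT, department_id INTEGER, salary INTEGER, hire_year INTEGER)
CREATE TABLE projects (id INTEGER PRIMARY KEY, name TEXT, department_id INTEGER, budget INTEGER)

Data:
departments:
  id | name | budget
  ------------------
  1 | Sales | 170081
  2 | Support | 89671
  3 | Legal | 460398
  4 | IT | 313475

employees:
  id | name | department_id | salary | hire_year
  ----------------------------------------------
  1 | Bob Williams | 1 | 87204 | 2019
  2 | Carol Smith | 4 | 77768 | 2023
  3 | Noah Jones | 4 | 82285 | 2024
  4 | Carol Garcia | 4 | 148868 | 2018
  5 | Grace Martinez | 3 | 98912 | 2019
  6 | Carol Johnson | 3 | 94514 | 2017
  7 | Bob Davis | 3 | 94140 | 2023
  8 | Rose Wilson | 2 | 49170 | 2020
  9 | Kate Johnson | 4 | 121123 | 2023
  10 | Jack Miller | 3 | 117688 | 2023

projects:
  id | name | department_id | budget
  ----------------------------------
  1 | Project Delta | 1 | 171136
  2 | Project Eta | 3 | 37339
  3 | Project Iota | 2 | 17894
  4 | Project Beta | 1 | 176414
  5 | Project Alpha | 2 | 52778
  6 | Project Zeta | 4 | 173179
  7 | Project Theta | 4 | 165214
SELECT hire_year, AVG(salary) AS avg_salary FROM employees GROUP BY hire_year

Execution result:
hire_year | avg_salary
2017 | 94514.00
2018 | 148868.00
2019 | 93058.00
2020 | 49170.00
2023 | 102679.75
2024 | 82285.00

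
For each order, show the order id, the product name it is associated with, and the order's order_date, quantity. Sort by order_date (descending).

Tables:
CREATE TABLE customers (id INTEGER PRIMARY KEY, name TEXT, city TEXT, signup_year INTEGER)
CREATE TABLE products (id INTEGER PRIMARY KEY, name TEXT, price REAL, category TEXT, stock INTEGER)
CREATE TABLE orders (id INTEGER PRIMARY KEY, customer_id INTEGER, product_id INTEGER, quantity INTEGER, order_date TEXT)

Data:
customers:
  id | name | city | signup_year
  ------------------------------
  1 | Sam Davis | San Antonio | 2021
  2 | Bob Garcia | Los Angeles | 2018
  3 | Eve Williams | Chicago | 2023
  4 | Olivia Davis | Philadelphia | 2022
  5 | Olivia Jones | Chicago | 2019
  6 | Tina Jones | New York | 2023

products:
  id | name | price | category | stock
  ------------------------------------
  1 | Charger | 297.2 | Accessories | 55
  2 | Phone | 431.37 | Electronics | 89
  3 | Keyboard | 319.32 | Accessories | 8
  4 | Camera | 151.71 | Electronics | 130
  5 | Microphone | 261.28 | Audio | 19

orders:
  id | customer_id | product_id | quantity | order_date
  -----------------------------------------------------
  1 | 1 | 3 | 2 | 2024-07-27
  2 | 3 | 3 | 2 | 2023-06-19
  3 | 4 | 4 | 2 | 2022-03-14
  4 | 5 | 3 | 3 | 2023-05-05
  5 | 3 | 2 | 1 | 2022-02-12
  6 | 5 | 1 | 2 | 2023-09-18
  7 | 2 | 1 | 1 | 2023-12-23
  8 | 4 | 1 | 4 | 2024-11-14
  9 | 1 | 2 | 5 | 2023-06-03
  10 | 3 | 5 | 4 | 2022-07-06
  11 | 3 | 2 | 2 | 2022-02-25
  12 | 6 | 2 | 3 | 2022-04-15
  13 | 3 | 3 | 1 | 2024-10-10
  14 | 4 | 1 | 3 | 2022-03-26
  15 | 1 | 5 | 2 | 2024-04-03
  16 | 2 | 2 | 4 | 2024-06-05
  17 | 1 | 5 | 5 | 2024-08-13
SELECT c.id, p.name AS product, c.order_date, c.quantity FROM orders c JOIN products p ON c.product_id = p.id ORDER BY c.order_date DESC

Execution result:
id | product | order_date | quantity
8 | Charger | 2024-11-14 | 4
13 | Keyboard | 2024-10-10 | 1
17 | Microphone | 2024-08-13 | 5
1 | Keyboard | 2024-07-27 | 2
16 | Phone | 2024-06-05 | 4
15 | Microphone | 2024-04-03 | 2
7 | Charger | 2023-12-23 | 1
6 | Charger | 2023-09-18 | 2
2 | Keyboard | 2023-06-19 | 2
9 | Phone | 2023-06-03 | 5
4 | Keyboard | 2023-05-05 | 3
10 | Microphone | 2022-07-06 | 4
12 | Phone | 2022-04-15 | 3
14 | Charger | 2022-03-26 | 3
3 | Camera | 2022-03-14 | 2
11 | Phone | 2022-02-25 | 2
5 | Phone | 2022-02-12 | 1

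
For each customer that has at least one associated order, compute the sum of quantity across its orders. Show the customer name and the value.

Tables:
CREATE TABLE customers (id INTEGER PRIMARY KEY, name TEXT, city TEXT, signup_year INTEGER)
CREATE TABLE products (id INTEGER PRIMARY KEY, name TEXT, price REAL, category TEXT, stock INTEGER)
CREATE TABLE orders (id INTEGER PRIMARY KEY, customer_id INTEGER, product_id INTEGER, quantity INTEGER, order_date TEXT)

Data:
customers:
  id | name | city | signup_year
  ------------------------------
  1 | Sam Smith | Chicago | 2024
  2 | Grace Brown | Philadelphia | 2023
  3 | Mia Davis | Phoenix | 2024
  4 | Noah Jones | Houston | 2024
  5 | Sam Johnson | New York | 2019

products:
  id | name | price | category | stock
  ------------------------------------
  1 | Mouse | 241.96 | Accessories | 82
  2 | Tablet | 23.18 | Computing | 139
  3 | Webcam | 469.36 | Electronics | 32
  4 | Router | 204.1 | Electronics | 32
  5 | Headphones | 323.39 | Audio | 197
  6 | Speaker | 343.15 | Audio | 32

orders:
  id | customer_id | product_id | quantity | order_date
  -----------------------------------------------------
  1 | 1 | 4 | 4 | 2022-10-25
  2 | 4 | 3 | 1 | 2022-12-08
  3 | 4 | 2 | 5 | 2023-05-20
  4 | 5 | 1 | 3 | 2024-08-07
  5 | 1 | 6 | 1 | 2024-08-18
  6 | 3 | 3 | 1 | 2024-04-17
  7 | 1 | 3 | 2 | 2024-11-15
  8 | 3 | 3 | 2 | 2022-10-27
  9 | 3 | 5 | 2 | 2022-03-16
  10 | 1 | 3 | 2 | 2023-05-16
SELECT p.name, SUM(c.quantity) AS sum_quantity FROM orders c JOIN customers p ON c.customer_id = p.id GROUP BY p.id, p.name

Execution result:
name | sum_quantity
Sam Smith | 9
Mia Davis | 5
Noah Jones | 6
Sam Johnson | 3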